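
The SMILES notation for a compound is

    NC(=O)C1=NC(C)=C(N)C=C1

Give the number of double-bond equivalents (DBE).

5

Molecular formula: C7H9N3O.
DoU = (2C + 2 + N − H − X) / 2, where X is the halogen count and O/S are ignored.
    = (2·7 + 2 + 3 − 9 − 0) / 2 = 10 / 2 = 5.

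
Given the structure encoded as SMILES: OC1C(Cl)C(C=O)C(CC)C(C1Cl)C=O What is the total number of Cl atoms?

2

Scan the SMILES for Cl atoms (remember two-letter symbols like Cl and Br are single atoms).
Chlorine count: 2.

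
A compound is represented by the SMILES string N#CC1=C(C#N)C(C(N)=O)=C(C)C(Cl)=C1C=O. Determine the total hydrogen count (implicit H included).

6

Walk through each heavy atom and fill implicit hydrogens from standard valence (C 4, N 3, O 2, S 2, halogen 1):
  atom 1: N, bond orders sum to 3 (valence 3) → 0 H
  atom 2: C, bond orders sum to 4 (valence 4) → 0 H
  atom 3: C, bond orders sum to 4 (valence 4) → 0 H
  atom 4: C, bond orders sum to 4 (valence 4) → 0 H
  atom 5: C, bond orders sum to 4 (valence 4) → 0 H
  atom 6: N, bond orders sum to 3 (valence 3) → 0 H
  atom 7: C, bond orders sum to 4 (valence 4) → 0 H
  atom 8: C, bond orders sum to 4 (valence 4) → 0 H
  atom 9: N, bond orders sum to 1 (valence 3) → 2 H
  atom 10: O, bond orders sum to 2 (valence 2) → 0 H
  atom 11: C, bond orders sum to 4 (valence 4) → 0 H
  atom 12: C, bond orders sum to 1 (valence 4) → 3 H
  atom 13: C, bond orders sum to 4 (valence 4) → 0 H
  atom 14: Cl (halogen, monovalent) → 0 H
  atom 15: C, bond orders sum to 4 (valence 4) → 0 H
  atom 16: C, bond orders sum to 3 (valence 4) → 1 H
  atom 17: O, bond orders sum to 2 (valence 2) → 0 H
Total hydrogens: 6.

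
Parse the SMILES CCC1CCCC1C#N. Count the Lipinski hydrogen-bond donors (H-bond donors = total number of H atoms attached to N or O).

Donors: find every N or O and count the H atoms it carries.
  atom 9 (N): bond orders sum to 3 → 0 H
Lipinski HBD = 0.

0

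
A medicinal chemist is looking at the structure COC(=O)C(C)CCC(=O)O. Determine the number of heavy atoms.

Every atom symbol written in the SMILES (organic subset) is one heavy atom; implicit H are not written.
Heavy atoms by element → C:7, O:4.
Total: 11.

11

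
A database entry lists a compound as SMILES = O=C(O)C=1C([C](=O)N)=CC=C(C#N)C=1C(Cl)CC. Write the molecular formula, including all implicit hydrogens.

C12H11ClN2O3

Walk through each heavy atom and fill implicit hydrogens from standard valence (C 4, N 3, O 2, S 2, halogen 1):
  atom 1: O, bond orders sum to 2 (valence 2) → 0 H
  atom 2: C, bond orders sum to 4 (valence 4) → 0 H
  atom 3: O, bond orders sum to 1 (valence 2) → 1 H
  atom 4: C, bond orders sum to 4 (valence 4) → 0 H
  atom 5: C, bond orders sum to 4 (valence 4) → 0 H
  atom 6: C with explicit H count 0
  atom 7: O, bond orders sum to 2 (valence 2) → 0 H
  atom 8: N, bond orders sum to 1 (valence 3) → 2 H
  atom 9: C, bond orders sum to 3 (valence 4) → 1 H
  atom 10: C, bond orders sum to 3 (valence 4) → 1 H
  atom 11: C, bond orders sum to 4 (valence 4) → 0 H
  atom 12: C, bond orders sum to 4 (valence 4) → 0 H
  atom 13: N, bond orders sum to 3 (valence 3) → 0 H
  atom 14: C, bond orders sum to 4 (valence 4) → 0 H
  atom 15: C, bond orders sum to 3 (valence 4) → 1 H
  atom 16: Cl (halogen, monovalent) → 0 H
  atom 17: C, bond orders sum to 2 (valence 4) → 2 H
  atom 18: C, bond orders sum to 1 (valence 4) → 3 H
Totals → C:12, H:11, Cl:1, N:2, O:3.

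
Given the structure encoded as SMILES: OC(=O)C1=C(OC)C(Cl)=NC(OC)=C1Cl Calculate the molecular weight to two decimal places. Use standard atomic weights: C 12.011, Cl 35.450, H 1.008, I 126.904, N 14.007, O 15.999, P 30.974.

First, the molecular formula is C8H7Cl2NO4 (counting implicit H from valence).
  C: 8 × 12.011 = 96.088
  Cl: 2 × 35.450 = 70.900
  H: 7 × 1.008 = 7.056
  N: 1 × 14.007 = 14.007
  O: 4 × 15.999 = 63.996
Sum: 8×12.011 + 2×35.450 + 7×1.008 + 1×14.007 + 4×15.999 = 252.047 → 252.05 g/mol.

252.05 g/mol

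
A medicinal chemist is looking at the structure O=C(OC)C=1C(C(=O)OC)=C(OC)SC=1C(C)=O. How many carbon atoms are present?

11

Count every carbon token in the SMILES (each C, including those in ring-closure positions and inside branches).
Carbon count: 11.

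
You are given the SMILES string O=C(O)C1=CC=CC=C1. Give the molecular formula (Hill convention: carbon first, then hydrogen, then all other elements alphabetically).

Walk through each heavy atom and fill implicit hydrogens from standard valence (C 4, N 3, O 2, S 2, halogen 1):
  atom 1: O, bond orders sum to 2 (valence 2) → 0 H
  atom 2: C, bond orders sum to 4 (valence 4) → 0 H
  atom 3: O, bond orders sum to 1 (valence 2) → 1 H
  atom 4: C, bond orders sum to 4 (valence 4) → 0 H
  atom 5: C, bond orders sum to 3 (valence 4) → 1 H
  atom 6: C, bond orders sum to 3 (valence 4) → 1 H
  atom 7: C, bond orders sum to 3 (valence 4) → 1 H
  atom 8: C, bond orders sum to 3 (valence 4) → 1 H
  atom 9: C, bond orders sum to 3 (valence 4) → 1 H
Totals → C:7, H:6, O:2.
In Hill order: C7H6O2.

C7H6O2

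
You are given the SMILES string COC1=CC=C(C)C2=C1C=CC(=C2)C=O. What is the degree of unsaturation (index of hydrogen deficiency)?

8

Degree of unsaturation = (number of rings) + (number of π bonds).
Ring closures in the SMILES: 2.
π bonds: 6 double bonds (each 1 DoU) → 6 DoU from unsaturation.
Total DoU = 2 + 6 = 8.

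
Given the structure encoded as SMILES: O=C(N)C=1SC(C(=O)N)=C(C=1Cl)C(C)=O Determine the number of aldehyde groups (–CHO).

Scan the SMILES for the aldehyde motif — none present.
Groups that are present: 2 amide, 1 ketone.

0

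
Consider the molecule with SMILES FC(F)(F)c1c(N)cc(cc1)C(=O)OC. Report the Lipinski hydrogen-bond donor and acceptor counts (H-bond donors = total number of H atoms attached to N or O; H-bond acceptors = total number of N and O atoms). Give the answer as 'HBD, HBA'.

2, 3

Donors: find every N or O and count the H atoms it carries.
  atom 7 (N): bond orders sum to 1 → 2 H
  atom 13 (O): bond orders sum to 2 → 0 H
  atom 14 (O): bond orders sum to 2 → 0 H
Lipinski HBD = 2.
Acceptors: N atoms = 1, O atoms = 2 → HBA = 3.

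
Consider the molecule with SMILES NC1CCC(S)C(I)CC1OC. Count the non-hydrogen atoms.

Every atom symbol written in the SMILES (organic subset) is one heavy atom; implicit H are not written.
Heavy atoms by element → C:8, I:1, N:1, O:1, S:1.
Total: 12.

12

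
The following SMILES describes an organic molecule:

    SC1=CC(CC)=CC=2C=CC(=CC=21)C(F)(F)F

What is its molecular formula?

C13H11F3S

Walk through each heavy atom and fill implicit hydrogens from standard valence (C 4, N 3, O 2, S 2, halogen 1):
  atom 1: S, bond orders sum to 1 (valence 2) → 1 H
  atom 2: C, bond orders sum to 4 (valence 4) → 0 H
  atom 3: C, bond orders sum to 3 (valence 4) → 1 H
  atom 4: C, bond orders sum to 4 (valence 4) → 0 H
  atom 5: C, bond orders sum to 2 (valence 4) → 2 H
  atom 6: C, bond orders sum to 1 (valence 4) → 3 H
  atom 7: C, bond orders sum to 3 (valence 4) → 1 H
  atom 8: C, bond orders sum to 4 (valence 4) → 0 H
  atom 9: C, bond orders sum to 3 (valence 4) → 1 H
  atom 10: C, bond orders sum to 3 (valence 4) → 1 H
  atom 11: C, bond orders sum to 4 (valence 4) → 0 H
  atom 12: C, bond orders sum to 3 (valence 4) → 1 H
  atom 13: C, bond orders sum to 4 (valence 4) → 0 H
  atom 14: C, bond orders sum to 4 (valence 4) → 0 H
  atom 15: F (halogen, monovalent) → 0 H
  atom 16: F (halogen, monovalent) → 0 H
  atom 17: F (halogen, monovalent) → 0 H
Totals → C:13, H:11, F:3, S:1.
In Hill order: C13H11F3S.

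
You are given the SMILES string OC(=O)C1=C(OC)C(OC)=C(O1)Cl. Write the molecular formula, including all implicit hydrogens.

Walk through each heavy atom and fill implicit hydrogens from standard valence (C 4, N 3, O 2, S 2, halogen 1):
  atom 1: O, bond orders sum to 1 (valence 2) → 1 H
  atom 2: C, bond orders sum to 4 (valence 4) → 0 H
  atom 3: O, bond orders sum to 2 (valence 2) → 0 H
  atom 4: C, bond orders sum to 4 (valence 4) → 0 H
  atom 5: C, bond orders sum to 4 (valence 4) → 0 H
  atom 6: O, bond orders sum to 2 (valence 2) → 0 H
  atom 7: C, bond orders sum to 1 (valence 4) → 3 H
  atom 8: C, bond orders sum to 4 (valence 4) → 0 H
  atom 9: O, bond orders sum to 2 (valence 2) → 0 H
  atom 10: C, bond orders sum to 1 (valence 4) → 3 H
  atom 11: C, bond orders sum to 4 (valence 4) → 0 H
  atom 12: O, bond orders sum to 2 (valence 2) → 0 H
  atom 13: Cl (halogen, monovalent) → 0 H
Totals → C:7, H:7, Cl:1, O:5.

C7H7ClO5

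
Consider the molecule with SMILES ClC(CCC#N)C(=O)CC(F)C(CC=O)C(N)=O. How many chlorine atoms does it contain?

Scan the SMILES for Cl atoms (remember two-letter symbols like Cl and Br are single atoms).
Chlorine count: 1.

1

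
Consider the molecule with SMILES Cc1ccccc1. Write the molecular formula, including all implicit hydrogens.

Walk through each heavy atom and fill implicit hydrogens from standard valence (C 4, N 3, O 2, S 2, halogen 1); for lowercase aromatic atoms, an aromatic c carries 1 H when it has two neighbours and 0 H with three, and aromatic n carries 0 H:
  atom 1: C, bond orders sum to 1 (valence 4) → 3 H
  atom 2: aromatic c, 3 neighbours → 0 H
  atom 3: aromatic c, 2 neighbours → 1 H
  atom 4: aromatic c, 2 neighbours → 1 H
  atom 5: aromatic c, 2 neighbours → 1 H
  atom 6: aromatic c, 2 neighbours → 1 H
  atom 7: aromatic c, 2 neighbours → 1 H
Totals → C:7, H:8.
In Hill order: C7H8.

C7H8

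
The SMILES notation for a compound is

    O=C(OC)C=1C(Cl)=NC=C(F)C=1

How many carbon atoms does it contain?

7

Count every carbon token in the SMILES (each C, including those in ring-closure positions and inside branches).
Carbon count: 7.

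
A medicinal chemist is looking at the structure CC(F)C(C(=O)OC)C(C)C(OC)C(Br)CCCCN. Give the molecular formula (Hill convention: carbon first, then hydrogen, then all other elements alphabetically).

C14H27BrFNO3

Walk through each heavy atom and fill implicit hydrogens from standard valence (C 4, N 3, O 2, S 2, halogen 1):
  atom 1: C, bond orders sum to 1 (valence 4) → 3 H
  atom 2: C, bond orders sum to 3 (valence 4) → 1 H
  atom 3: F (halogen, monovalent) → 0 H
  atom 4: C, bond orders sum to 3 (valence 4) → 1 H
  atom 5: C, bond orders sum to 4 (valence 4) → 0 H
  atom 6: O, bond orders sum to 2 (valence 2) → 0 H
  atom 7: O, bond orders sum to 2 (valence 2) → 0 H
  atom 8: C, bond orders sum to 1 (valence 4) → 3 H
  atom 9: C, bond orders sum to 3 (valence 4) → 1 H
  atom 10: C, bond orders sum to 1 (valence 4) → 3 H
  atom 11: C, bond orders sum to 3 (valence 4) → 1 H
  atom 12: O, bond orders sum to 2 (valence 2) → 0 H
  atom 13: C, bond orders sum to 1 (valence 4) → 3 H
  atom 14: C, bond orders sum to 3 (valence 4) → 1 H
  atom 15: Br (halogen, monovalent) → 0 H
  atom 16: C, bond orders sum to 2 (valence 4) → 2 H
  atom 17: C, bond orders sum to 2 (valence 4) → 2 H
  atom 18: C, bond orders sum to 2 (valence 4) → 2 H
  atom 19: C, bond orders sum to 2 (valence 4) → 2 H
  atom 20: N, bond orders sum to 1 (valence 3) → 2 H
Totals → C:14, H:27, Br:1, F:1, N:1, O:3.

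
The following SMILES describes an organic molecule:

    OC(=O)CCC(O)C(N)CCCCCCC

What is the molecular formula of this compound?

Walk through each heavy atom and fill implicit hydrogens from standard valence (C 4, N 3, O 2, S 2, halogen 1):
  atom 1: O, bond orders sum to 1 (valence 2) → 1 H
  atom 2: C, bond orders sum to 4 (valence 4) → 0 H
  atom 3: O, bond orders sum to 2 (valence 2) → 0 H
  atom 4: C, bond orders sum to 2 (valence 4) → 2 H
  atom 5: C, bond orders sum to 2 (valence 4) → 2 H
  atom 6: C, bond orders sum to 3 (valence 4) → 1 H
  atom 7: O, bond orders sum to 1 (valence 2) → 1 H
  atom 8: C, bond orders sum to 3 (valence 4) → 1 H
  atom 9: N, bond orders sum to 1 (valence 3) → 2 H
  atom 10: C, bond orders sum to 2 (valence 4) → 2 H
  atom 11: C, bond orders sum to 2 (valence 4) → 2 H
  atom 12: C, bond orders sum to 2 (valence 4) → 2 H
  atom 13: C, bond orders sum to 2 (valence 4) → 2 H
  atom 14: C, bond orders sum to 2 (valence 4) → 2 H
  atom 15: C, bond orders sum to 2 (valence 4) → 2 H
  atom 16: C, bond orders sum to 1 (valence 4) → 3 H
Totals → C:12, H:25, N:1, O:3.

C12H25NO3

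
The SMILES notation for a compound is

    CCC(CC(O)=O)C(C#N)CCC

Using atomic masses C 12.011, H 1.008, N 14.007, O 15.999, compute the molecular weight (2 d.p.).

183.25 g/mol

First, the molecular formula is C10H17NO2 (counting implicit H from valence).
  C: 10 × 12.011 = 120.110
  H: 17 × 1.008 = 17.136
  N: 1 × 14.007 = 14.007
  O: 2 × 15.999 = 31.998
Sum: 10×12.011 + 17×1.008 + 1×14.007 + 2×15.999 = 183.251 → 183.25 g/mol.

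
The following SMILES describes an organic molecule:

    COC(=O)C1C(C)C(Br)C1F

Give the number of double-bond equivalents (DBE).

Degree of unsaturation = (number of rings) + (number of π bonds).
Ring closures in the SMILES: 1.
π bonds: 1 double bond (each 1 DoU) → 1 DoU from unsaturation.
Total DoU = 1 + 1 = 2.

2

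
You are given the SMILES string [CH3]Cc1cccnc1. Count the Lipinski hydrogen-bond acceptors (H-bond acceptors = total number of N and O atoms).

N atoms: 1; O atoms: 0.
Lipinski HBA = 1 + 0 = 1.

1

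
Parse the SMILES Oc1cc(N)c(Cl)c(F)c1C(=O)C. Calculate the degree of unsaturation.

5

Molecular formula: C8H7ClFNO2.
DoU = (2C + 2 + N − H − X) / 2, where X is the halogen count and O/S are ignored.
    = (2·8 + 2 + 1 − 7 − 2) / 2 = 10 / 2 = 5.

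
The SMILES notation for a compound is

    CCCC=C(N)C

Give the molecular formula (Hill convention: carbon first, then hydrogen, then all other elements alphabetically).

Walk through each heavy atom and fill implicit hydrogens from standard valence (C 4, N 3, O 2, S 2, halogen 1):
  atom 1: C, bond orders sum to 1 (valence 4) → 3 H
  atom 2: C, bond orders sum to 2 (valence 4) → 2 H
  atom 3: C, bond orders sum to 2 (valence 4) → 2 H
  atom 4: C, bond orders sum to 3 (valence 4) → 1 H
  atom 5: C, bond orders sum to 4 (valence 4) → 0 H
  atom 6: N, bond orders sum to 1 (valence 3) → 2 H
  atom 7: C, bond orders sum to 1 (valence 4) → 3 H
Totals → C:6, H:13, N:1.

C6H13N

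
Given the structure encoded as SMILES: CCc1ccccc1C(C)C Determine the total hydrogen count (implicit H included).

16

Walk through each heavy atom and fill implicit hydrogens from standard valence (C 4, N 3, O 2, S 2, halogen 1); for lowercase aromatic atoms, an aromatic c carries 1 H when it has two neighbours and 0 H with three, and aromatic n carries 0 H:
  atom 1: C, bond orders sum to 1 (valence 4) → 3 H
  atom 2: C, bond orders sum to 2 (valence 4) → 2 H
  atom 3: aromatic c, 3 neighbours → 0 H
  atom 4: aromatic c, 2 neighbours → 1 H
  atom 5: aromatic c, 2 neighbours → 1 H
  atom 6: aromatic c, 2 neighbours → 1 H
  atom 7: aromatic c, 2 neighbours → 1 H
  atom 8: aromatic c, 3 neighbours → 0 H
  atom 9: C, bond orders sum to 3 (valence 4) → 1 H
  atom 10: C, bond orders sum to 1 (valence 4) → 3 H
  atom 11: C, bond orders sum to 1 (valence 4) → 3 H
Total hydrogens: 16.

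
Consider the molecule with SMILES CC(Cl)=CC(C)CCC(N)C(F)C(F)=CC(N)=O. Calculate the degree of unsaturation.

Degree of unsaturation = (number of rings) + (number of π bonds).
Ring closures in the SMILES: 0.
π bonds: 3 double bonds (each 1 DoU) → 3 DoU from unsaturation.
Total DoU = 0 + 3 = 3.

3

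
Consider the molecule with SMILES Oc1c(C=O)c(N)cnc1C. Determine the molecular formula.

Walk through each heavy atom and fill implicit hydrogens from standard valence (C 4, N 3, O 2, S 2, halogen 1); for lowercase aromatic atoms, an aromatic c carries 1 H when it has two neighbours and 0 H with three, and aromatic n carries 0 H:
  atom 1: O, bond orders sum to 1 (valence 2) → 1 H
  atom 2: aromatic c, 3 neighbours → 0 H
  atom 3: aromatic c, 3 neighbours → 0 H
  atom 4: C, bond orders sum to 3 (valence 4) → 1 H
  atom 5: O, bond orders sum to 2 (valence 2) → 0 H
  atom 6: aromatic c, 3 neighbours → 0 H
  atom 7: N, bond orders sum to 1 (valence 3) → 2 H
  atom 8: aromatic c, 2 neighbours → 1 H
  atom 9: aromatic n, 2 neighbours → 0 H
  atom 10: aromatic c, 3 neighbours → 0 H
  atom 11: C, bond orders sum to 1 (valence 4) → 3 H
Totals → C:7, H:8, N:2, O:2.
In Hill order: C7H8N2O2.

C7H8N2O2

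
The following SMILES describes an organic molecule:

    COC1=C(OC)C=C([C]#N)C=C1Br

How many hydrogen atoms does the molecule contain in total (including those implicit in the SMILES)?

Walk through each heavy atom and fill implicit hydrogens from standard valence (C 4, N 3, O 2, S 2, halogen 1):
  atom 1: C, bond orders sum to 1 (valence 4) → 3 H
  atom 2: O, bond orders sum to 2 (valence 2) → 0 H
  atom 3: C, bond orders sum to 4 (valence 4) → 0 H
  atom 4: C, bond orders sum to 4 (valence 4) → 0 H
  atom 5: O, bond orders sum to 2 (valence 2) → 0 H
  atom 6: C, bond orders sum to 1 (valence 4) → 3 H
  atom 7: C, bond orders sum to 3 (valence 4) → 1 H
  atom 8: C, bond orders sum to 4 (valence 4) → 0 H
  atom 9: C with explicit H count 0
  atom 10: N, bond orders sum to 3 (valence 3) → 0 H
  atom 11: C, bond orders sum to 3 (valence 4) → 1 H
  atom 12: C, bond orders sum to 4 (valence 4) → 0 H
  atom 13: Br (halogen, monovalent) → 0 H
Total hydrogens: 8.

8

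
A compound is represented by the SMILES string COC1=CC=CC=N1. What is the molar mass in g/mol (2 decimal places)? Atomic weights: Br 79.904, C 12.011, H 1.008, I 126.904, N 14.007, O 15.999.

First, the molecular formula is C6H7NO (counting implicit H from valence).
  C: 6 × 12.011 = 72.066
  H: 7 × 1.008 = 7.056
  N: 1 × 14.007 = 14.007
  O: 1 × 15.999 = 15.999
Sum: 6×12.011 + 7×1.008 + 1×14.007 + 1×15.999 = 109.128 → 109.13 g/mol.

109.13 g/mol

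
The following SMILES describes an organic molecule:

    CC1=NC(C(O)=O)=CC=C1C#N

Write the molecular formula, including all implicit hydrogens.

Walk through each heavy atom and fill implicit hydrogens from standard valence (C 4, N 3, O 2, S 2, halogen 1):
  atom 1: C, bond orders sum to 1 (valence 4) → 3 H
  atom 2: C, bond orders sum to 4 (valence 4) → 0 H
  atom 3: N, bond orders sum to 3 (valence 3) → 0 H
  atom 4: C, bond orders sum to 4 (valence 4) → 0 H
  atom 5: C, bond orders sum to 4 (valence 4) → 0 H
  atom 6: O, bond orders sum to 1 (valence 2) → 1 H
  atom 7: O, bond orders sum to 2 (valence 2) → 0 H
  atom 8: C, bond orders sum to 3 (valence 4) → 1 H
  atom 9: C, bond orders sum to 3 (valence 4) → 1 H
  atom 10: C, bond orders sum to 4 (valence 4) → 0 H
  atom 11: C, bond orders sum to 4 (valence 4) → 0 H
  atom 12: N, bond orders sum to 3 (valence 3) → 0 H
Totals → C:8, H:6, N:2, O:2.

C8H6N2O2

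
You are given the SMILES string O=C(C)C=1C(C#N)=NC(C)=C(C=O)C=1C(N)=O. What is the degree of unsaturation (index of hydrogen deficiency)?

Degree of unsaturation = (number of rings) + (number of π bonds).
Ring closures in the SMILES: 1.
π bonds: 6 double bonds (each 1 DoU), 1 triple bond (each 2 DoU) → 8 DoU from unsaturation.
Total DoU = 1 + 8 = 9.

9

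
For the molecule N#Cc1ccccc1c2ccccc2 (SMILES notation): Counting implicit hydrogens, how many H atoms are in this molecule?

Walk through each heavy atom and fill implicit hydrogens from standard valence (C 4, N 3, O 2, S 2, halogen 1); for lowercase aromatic atoms, an aromatic c carries 1 H when it has two neighbours and 0 H with three, and aromatic n carries 0 H:
  atom 1: N, bond orders sum to 3 (valence 3) → 0 H
  atom 2: C, bond orders sum to 4 (valence 4) → 0 H
  atom 3: aromatic c, 3 neighbours → 0 H
  atom 4: aromatic c, 2 neighbours → 1 H
  atom 5: aromatic c, 2 neighbours → 1 H
  atom 6: aromatic c, 2 neighbours → 1 H
  atom 7: aromatic c, 2 neighbours → 1 H
  atom 8: aromatic c, 3 neighbours → 0 H
  atom 9: aromatic c, 3 neighbours → 0 H
  atom 10: aromatic c, 2 neighbours → 1 H
  atom 11: aromatic c, 2 neighbours → 1 H
  atom 12: aromatic c, 2 neighbours → 1 H
  atom 13: aromatic c, 2 neighbours → 1 H
  atom 14: aromatic c, 2 neighbours → 1 H
Total hydrogens: 9.

9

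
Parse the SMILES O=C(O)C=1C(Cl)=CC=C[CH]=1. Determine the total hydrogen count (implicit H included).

5

Walk through each heavy atom and fill implicit hydrogens from standard valence (C 4, N 3, O 2, S 2, halogen 1):
  atom 1: O, bond orders sum to 2 (valence 2) → 0 H
  atom 2: C, bond orders sum to 4 (valence 4) → 0 H
  atom 3: O, bond orders sum to 1 (valence 2) → 1 H
  atom 4: C, bond orders sum to 4 (valence 4) → 0 H
  atom 5: C, bond orders sum to 4 (valence 4) → 0 H
  atom 6: Cl (halogen, monovalent) → 0 H
  atom 7: C, bond orders sum to 3 (valence 4) → 1 H
  atom 8: C, bond orders sum to 3 (valence 4) → 1 H
  atom 9: C, bond orders sum to 3 (valence 4) → 1 H
  atom 10: C with explicit H count 1
Total hydrogens: 5.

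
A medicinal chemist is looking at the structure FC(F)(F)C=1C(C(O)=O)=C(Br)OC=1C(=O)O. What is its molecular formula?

C7H2BrF3O5

Walk through each heavy atom and fill implicit hydrogens from standard valence (C 4, N 3, O 2, S 2, halogen 1):
  atom 1: F (halogen, monovalent) → 0 H
  atom 2: C, bond orders sum to 4 (valence 4) → 0 H
  atom 3: F (halogen, monovalent) → 0 H
  atom 4: F (halogen, monovalent) → 0 H
  atom 5: C, bond orders sum to 4 (valence 4) → 0 H
  atom 6: C, bond orders sum to 4 (valence 4) → 0 H
  atom 7: C, bond orders sum to 4 (valence 4) → 0 H
  atom 8: O, bond orders sum to 1 (valence 2) → 1 H
  atom 9: O, bond orders sum to 2 (valence 2) → 0 H
  atom 10: C, bond orders sum to 4 (valence 4) → 0 H
  atom 11: Br (halogen, monovalent) → 0 H
  atom 12: O, bond orders sum to 2 (valence 2) → 0 H
  atom 13: C, bond orders sum to 4 (valence 4) → 0 H
  atom 14: C, bond orders sum to 4 (valence 4) → 0 H
  atom 15: O, bond orders sum to 2 (valence 2) → 0 H
  atom 16: O, bond orders sum to 1 (valence 2) → 1 H
Totals → C:7, H:2, Br:1, F:3, O:5.
In Hill order: C7H2BrF3O5.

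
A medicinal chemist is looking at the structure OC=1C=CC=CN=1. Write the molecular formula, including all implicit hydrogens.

Walk through each heavy atom and fill implicit hydrogens from standard valence (C 4, N 3, O 2, S 2, halogen 1):
  atom 1: O, bond orders sum to 1 (valence 2) → 1 H
  atom 2: C, bond orders sum to 4 (valence 4) → 0 H
  atom 3: C, bond orders sum to 3 (valence 4) → 1 H
  atom 4: C, bond orders sum to 3 (valence 4) → 1 H
  atom 5: C, bond orders sum to 3 (valence 4) → 1 H
  atom 6: C, bond orders sum to 3 (valence 4) → 1 H
  atom 7: N, bond orders sum to 3 (valence 3) → 0 H
Totals → C:5, H:5, N:1, O:1.

C5H5NO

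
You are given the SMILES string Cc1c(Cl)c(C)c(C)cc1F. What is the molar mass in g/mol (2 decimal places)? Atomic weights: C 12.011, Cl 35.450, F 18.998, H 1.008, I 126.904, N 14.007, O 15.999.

172.63 g/mol

First, the molecular formula is C9H10ClF (counting implicit H from valence).
  C: 9 × 12.011 = 108.099
  Cl: 1 × 35.450 = 35.450
  F: 1 × 18.998 = 18.998
  H: 10 × 1.008 = 10.080
Sum: 9×12.011 + 1×35.450 + 1×18.998 + 10×1.008 = 172.627 → 172.63 g/mol.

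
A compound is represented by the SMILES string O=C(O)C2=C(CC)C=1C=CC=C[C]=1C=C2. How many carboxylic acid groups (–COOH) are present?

The carboxylic acid motif appears at heavy-atom position 2 in the SMILES.
Carboxylic acid count: 1.

1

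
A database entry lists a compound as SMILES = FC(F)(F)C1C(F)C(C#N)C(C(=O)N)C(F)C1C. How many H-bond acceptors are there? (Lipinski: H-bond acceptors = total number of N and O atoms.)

3

N atoms: 2; O atoms: 1.
Lipinski HBA = 2 + 1 = 3.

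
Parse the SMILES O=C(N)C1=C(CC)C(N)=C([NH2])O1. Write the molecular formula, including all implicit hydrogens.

C7H11N3O2

Walk through each heavy atom and fill implicit hydrogens from standard valence (C 4, N 3, O 2, S 2, halogen 1):
  atom 1: O, bond orders sum to 2 (valence 2) → 0 H
  atom 2: C, bond orders sum to 4 (valence 4) → 0 H
  atom 3: N, bond orders sum to 1 (valence 3) → 2 H
  atom 4: C, bond orders sum to 4 (valence 4) → 0 H
  atom 5: C, bond orders sum to 4 (valence 4) → 0 H
  atom 6: C, bond orders sum to 2 (valence 4) → 2 H
  atom 7: C, bond orders sum to 1 (valence 4) → 3 H
  atom 8: C, bond orders sum to 4 (valence 4) → 0 H
  atom 9: N, bond orders sum to 1 (valence 3) → 2 H
  atom 10: C, bond orders sum to 4 (valence 4) → 0 H
  atom 11: N with explicit H count 2
  atom 12: O, bond orders sum to 2 (valence 2) → 0 H
Totals → C:7, H:11, N:3, O:2.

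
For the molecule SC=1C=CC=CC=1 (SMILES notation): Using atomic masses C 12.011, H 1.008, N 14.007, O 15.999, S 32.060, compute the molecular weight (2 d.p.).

First, the molecular formula is C6H6S (counting implicit H from valence).
  C: 6 × 12.011 = 72.066
  H: 6 × 1.008 = 6.048
  S: 1 × 32.060 = 32.060
Sum: 6×12.011 + 6×1.008 + 1×32.060 = 110.174 → 110.17 g/mol.

110.17 g/mol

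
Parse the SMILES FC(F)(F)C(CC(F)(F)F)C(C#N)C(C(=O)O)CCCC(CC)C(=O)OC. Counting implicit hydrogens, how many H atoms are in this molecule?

Walk through each heavy atom and fill implicit hydrogens from standard valence (C 4, N 3, O 2, S 2, halogen 1):
  atom 1: F (halogen, monovalent) → 0 H
  atom 2: C, bond orders sum to 4 (valence 4) → 0 H
  atom 3: F (halogen, monovalent) → 0 H
  atom 4: F (halogen, monovalent) → 0 H
  atom 5: C, bond orders sum to 3 (valence 4) → 1 H
  atom 6: C, bond orders sum to 2 (valence 4) → 2 H
  atom 7: C, bond orders sum to 4 (valence 4) → 0 H
  atom 8: F (halogen, monovalent) → 0 H
  atom 9: F (halogen, monovalent) → 0 H
  atom 10: F (halogen, monovalent) → 0 H
  atom 11: C, bond orders sum to 3 (valence 4) → 1 H
  atom 12: C, bond orders sum to 4 (valence 4) → 0 H
  atom 13: N, bond orders sum to 3 (valence 3) → 0 H
  atom 14: C, bond orders sum to 3 (valence 4) → 1 H
  atom 15: C, bond orders sum to 4 (valence 4) → 0 H
  atom 16: O, bond orders sum to 2 (valence 2) → 0 H
  atom 17: O, bond orders sum to 1 (valence 2) → 1 H
  atom 18: C, bond orders sum to 2 (valence 4) → 2 H
  atom 19: C, bond orders sum to 2 (valence 4) → 2 H
  atom 20: C, bond orders sum to 2 (valence 4) → 2 H
  atom 21: C, bond orders sum to 3 (valence 4) → 1 H
  atom 22: C, bond orders sum to 2 (valence 4) → 2 H
  atom 23: C, bond orders sum to 1 (valence 4) → 3 H
  atom 24: C, bond orders sum to 4 (valence 4) → 0 H
  atom 25: O, bond orders sum to 2 (valence 2) → 0 H
  atom 26: O, bond orders sum to 2 (valence 2) → 0 H
  atom 27: C, bond orders sum to 1 (valence 4) → 3 H
Total hydrogens: 21.

21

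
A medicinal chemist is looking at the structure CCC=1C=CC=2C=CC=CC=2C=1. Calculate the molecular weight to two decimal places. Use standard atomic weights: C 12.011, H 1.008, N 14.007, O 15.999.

First, the molecular formula is C12H12 (counting implicit H from valence).
  C: 12 × 12.011 = 144.132
  H: 12 × 1.008 = 12.096
Sum: 12×12.011 + 12×1.008 = 156.228 → 156.23 g/mol.

156.23 g/mol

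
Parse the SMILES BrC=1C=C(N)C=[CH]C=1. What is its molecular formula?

Walk through each heavy atom and fill implicit hydrogens from standard valence (C 4, N 3, O 2, S 2, halogen 1):
  atom 1: Br (halogen, monovalent) → 0 H
  atom 2: C, bond orders sum to 4 (valence 4) → 0 H
  atom 3: C, bond orders sum to 3 (valence 4) → 1 H
  atom 4: C, bond orders sum to 4 (valence 4) → 0 H
  atom 5: N, bond orders sum to 1 (valence 3) → 2 H
  atom 6: C, bond orders sum to 3 (valence 4) → 1 H
  atom 7: C with explicit H count 1
  atom 8: C, bond orders sum to 3 (valence 4) → 1 H
Totals → C:6, H:6, Br:1, N:1.

C6H6BrN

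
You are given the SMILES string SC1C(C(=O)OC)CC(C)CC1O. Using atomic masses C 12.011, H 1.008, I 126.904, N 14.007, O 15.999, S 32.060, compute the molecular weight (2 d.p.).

First, the molecular formula is C9H16O3S (counting implicit H from valence).
  C: 9 × 12.011 = 108.099
  H: 16 × 1.008 = 16.128
  O: 3 × 15.999 = 47.997
  S: 1 × 32.060 = 32.060
Sum: 9×12.011 + 16×1.008 + 3×15.999 + 1×32.060 = 204.284 → 204.28 g/mol.

204.28 g/mol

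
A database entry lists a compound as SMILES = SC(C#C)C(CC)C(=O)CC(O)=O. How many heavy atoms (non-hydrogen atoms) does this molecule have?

13

Every atom symbol written in the SMILES (organic subset) is one heavy atom; implicit H are not written.
Heavy atoms by element → C:9, O:3, S:1.
Total: 13.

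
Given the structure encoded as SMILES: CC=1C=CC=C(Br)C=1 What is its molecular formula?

C7H7Br

Walk through each heavy atom and fill implicit hydrogens from standard valence (C 4, N 3, O 2, S 2, halogen 1):
  atom 1: C, bond orders sum to 1 (valence 4) → 3 H
  atom 2: C, bond orders sum to 4 (valence 4) → 0 H
  atom 3: C, bond orders sum to 3 (valence 4) → 1 H
  atom 4: C, bond orders sum to 3 (valence 4) → 1 H
  atom 5: C, bond orders sum to 3 (valence 4) → 1 H
  atom 6: C, bond orders sum to 4 (valence 4) → 0 H
  atom 7: Br (halogen, monovalent) → 0 H
  atom 8: C, bond orders sum to 3 (valence 4) → 1 H
Totals → C:7, H:7, Br:1.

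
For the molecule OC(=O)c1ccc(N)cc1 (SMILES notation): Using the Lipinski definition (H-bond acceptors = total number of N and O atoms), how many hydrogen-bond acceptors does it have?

N atoms: 1; O atoms: 2.
Lipinski HBA = 1 + 2 = 3.

3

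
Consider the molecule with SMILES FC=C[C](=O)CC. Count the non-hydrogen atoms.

Every atom symbol written in the SMILES (organic subset) is one heavy atom; implicit H are not written.
Heavy atoms by element → C:5, F:1, O:1.
Total: 7.

7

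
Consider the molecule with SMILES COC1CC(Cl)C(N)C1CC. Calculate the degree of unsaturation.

1

Molecular formula: C8H16ClNO.
DoU = (2C + 2 + N − H − X) / 2, where X is the halogen count and O/S are ignored.
    = (2·8 + 2 + 1 − 16 − 1) / 2 = 2 / 2 = 1.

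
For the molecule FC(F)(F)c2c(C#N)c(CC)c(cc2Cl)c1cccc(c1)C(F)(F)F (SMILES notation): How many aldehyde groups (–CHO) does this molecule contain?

Scan the SMILES for the aldehyde motif — none present.
Groups that are present: 1 nitrile.

0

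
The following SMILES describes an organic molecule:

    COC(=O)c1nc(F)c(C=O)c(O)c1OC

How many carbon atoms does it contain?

Count every carbon token in the SMILES (each C, including those in ring-closure positions and inside branches).
Carbon count: 9.

9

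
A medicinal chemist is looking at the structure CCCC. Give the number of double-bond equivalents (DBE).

0

Degree of unsaturation = (number of rings) + (number of π bonds).
Ring closures in the SMILES: 0.
π bonds: none → 0 DoU from unsaturation.
Total DoU = 0 + 0 = 0.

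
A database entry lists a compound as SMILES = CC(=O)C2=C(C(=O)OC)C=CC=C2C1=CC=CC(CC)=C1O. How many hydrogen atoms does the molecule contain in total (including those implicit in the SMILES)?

18

Walk through each heavy atom and fill implicit hydrogens from standard valence (C 4, N 3, O 2, S 2, halogen 1):
  atom 1: C, bond orders sum to 1 (valence 4) → 3 H
  atom 2: C, bond orders sum to 4 (valence 4) → 0 H
  atom 3: O, bond orders sum to 2 (valence 2) → 0 H
  atom 4: C, bond orders sum to 4 (valence 4) → 0 H
  atom 5: C, bond orders sum to 4 (valence 4) → 0 H
  atom 6: C, bond orders sum to 4 (valence 4) → 0 H
  atom 7: O, bond orders sum to 2 (valence 2) → 0 H
  atom 8: O, bond orders sum to 2 (valence 2) → 0 H
  atom 9: C, bond orders sum to 1 (valence 4) → 3 H
  atom 10: C, bond orders sum to 3 (valence 4) → 1 H
  atom 11: C, bond orders sum to 3 (valence 4) → 1 H
  atom 12: C, bond orders sum to 3 (valence 4) → 1 H
  atom 13: C, bond orders sum to 4 (valence 4) → 0 H
  atom 14: C, bond orders sum to 4 (valence 4) → 0 H
  atom 15: C, bond orders sum to 3 (valence 4) → 1 H
  atom 16: C, bond orders sum to 3 (valence 4) → 1 H
  atom 17: C, bond orders sum to 3 (valence 4) → 1 H
  atom 18: C, bond orders sum to 4 (valence 4) → 0 H
  atom 19: C, bond orders sum to 2 (valence 4) → 2 H
  atom 20: C, bond orders sum to 1 (valence 4) → 3 H
  atom 21: C, bond orders sum to 4 (valence 4) → 0 H
  atom 22: O, bond orders sum to 1 (valence 2) → 1 H
Total hydrogens: 18.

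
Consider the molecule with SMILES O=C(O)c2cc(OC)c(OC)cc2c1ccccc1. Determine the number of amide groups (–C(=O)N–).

Scan the SMILES for the amide motif — none present.
Groups that are present: 1 carboxylic acid, 2 ether.

0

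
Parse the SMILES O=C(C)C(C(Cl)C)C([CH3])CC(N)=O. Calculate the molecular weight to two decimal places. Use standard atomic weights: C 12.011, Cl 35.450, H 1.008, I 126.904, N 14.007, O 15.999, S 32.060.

205.68 g/mol

First, the molecular formula is C9H16ClNO2 (counting implicit H from valence).
  C: 9 × 12.011 = 108.099
  Cl: 1 × 35.450 = 35.450
  H: 16 × 1.008 = 16.128
  N: 1 × 14.007 = 14.007
  O: 2 × 15.999 = 31.998
Sum: 9×12.011 + 1×35.450 + 16×1.008 + 1×14.007 + 2×15.999 = 205.682 → 205.68 g/mol.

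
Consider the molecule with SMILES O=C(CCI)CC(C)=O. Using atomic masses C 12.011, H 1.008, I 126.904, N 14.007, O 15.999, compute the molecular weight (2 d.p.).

First, the molecular formula is C6H9IO2 (counting implicit H from valence).
  C: 6 × 12.011 = 72.066
  H: 9 × 1.008 = 9.072
  I: 1 × 126.904 = 126.904
  O: 2 × 15.999 = 31.998
Sum: 6×12.011 + 9×1.008 + 1×126.904 + 2×15.999 = 240.040 → 240.04 g/mol.

240.04 g/mol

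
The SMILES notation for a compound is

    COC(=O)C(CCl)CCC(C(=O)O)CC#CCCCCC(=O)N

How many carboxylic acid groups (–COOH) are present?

1

The carboxylic acid motif appears at heavy-atom position 11 in the SMILES.
Other groups present: 1 alkyne, 1 amide, 1 ester.
Carboxylic acid count: 1.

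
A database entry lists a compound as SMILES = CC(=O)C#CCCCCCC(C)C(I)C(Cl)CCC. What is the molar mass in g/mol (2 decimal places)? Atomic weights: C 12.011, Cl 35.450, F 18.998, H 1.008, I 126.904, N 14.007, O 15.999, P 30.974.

396.74 g/mol

First, the molecular formula is C16H26ClIO (counting implicit H from valence).
  C: 16 × 12.011 = 192.176
  Cl: 1 × 35.450 = 35.450
  H: 26 × 1.008 = 26.208
  I: 1 × 126.904 = 126.904
  O: 1 × 15.999 = 15.999
Sum: 16×12.011 + 1×35.450 + 26×1.008 + 1×126.904 + 1×15.999 = 396.737 → 396.74 g/mol.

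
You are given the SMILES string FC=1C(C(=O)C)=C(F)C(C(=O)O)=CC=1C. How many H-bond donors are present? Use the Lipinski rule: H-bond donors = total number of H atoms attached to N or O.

Donors: find every N or O and count the H atoms it carries.
  atom 5 (O): bond orders sum to 2 → 0 H
  atom 11 (O): bond orders sum to 2 → 0 H
  atom 12 (O): bond orders sum to 1 → 1 H
Lipinski HBD = 1.

1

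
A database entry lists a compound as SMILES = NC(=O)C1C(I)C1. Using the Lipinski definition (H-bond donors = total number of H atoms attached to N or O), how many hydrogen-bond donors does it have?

Donors: find every N or O and count the H atoms it carries.
  atom 1 (N): bond orders sum to 1 → 2 H
  atom 3 (O): bond orders sum to 2 → 0 H
Lipinski HBD = 2.

2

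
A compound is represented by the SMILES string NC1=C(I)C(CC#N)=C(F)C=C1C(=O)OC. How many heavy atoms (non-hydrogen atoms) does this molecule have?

Every atom symbol written in the SMILES (organic subset) is one heavy atom; implicit H are not written.
Heavy atoms by element → C:10, F:1, I:1, N:2, O:2.
Total: 16.

16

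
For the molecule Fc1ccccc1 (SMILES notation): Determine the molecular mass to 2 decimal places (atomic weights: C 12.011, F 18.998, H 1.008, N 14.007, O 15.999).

96.10 g/mol

First, the molecular formula is C6H5F (counting implicit H from valence).
  C: 6 × 12.011 = 72.066
  F: 1 × 18.998 = 18.998
  H: 5 × 1.008 = 5.040
Sum: 6×12.011 + 1×18.998 + 5×1.008 = 96.104 → 96.10 g/mol.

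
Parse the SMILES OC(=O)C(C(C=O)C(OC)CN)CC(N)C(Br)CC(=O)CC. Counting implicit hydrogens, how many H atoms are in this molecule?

25

Walk through each heavy atom and fill implicit hydrogens from standard valence (C 4, N 3, O 2, S 2, halogen 1):
  atom 1: O, bond orders sum to 1 (valence 2) → 1 H
  atom 2: C, bond orders sum to 4 (valence 4) → 0 H
  atom 3: O, bond orders sum to 2 (valence 2) → 0 H
  atom 4: C, bond orders sum to 3 (valence 4) → 1 H
  atom 5: C, bond orders sum to 3 (valence 4) → 1 H
  atom 6: C, bond orders sum to 3 (valence 4) → 1 H
  atom 7: O, bond orders sum to 2 (valence 2) → 0 H
  atom 8: C, bond orders sum to 3 (valence 4) → 1 H
  atom 9: O, bond orders sum to 2 (valence 2) → 0 H
  atom 10: C, bond orders sum to 1 (valence 4) → 3 H
  atom 11: C, bond orders sum to 2 (valence 4) → 2 H
  atom 12: N, bond orders sum to 1 (valence 3) → 2 H
  atom 13: C, bond orders sum to 2 (valence 4) → 2 H
  atom 14: C, bond orders sum to 3 (valence 4) → 1 H
  atom 15: N, bond orders sum to 1 (valence 3) → 2 H
  atom 16: C, bond orders sum to 3 (valence 4) → 1 H
  atom 17: Br (halogen, monovalent) → 0 H
  atom 18: C, bond orders sum to 2 (valence 4) → 2 H
  atom 19: C, bond orders sum to 4 (valence 4) → 0 H
  atom 20: O, bond orders sum to 2 (valence 2) → 0 H
  atom 21: C, bond orders sum to 2 (valence 4) → 2 H
  atom 22: C, bond orders sum to 1 (valence 4) → 3 H
Total hydrogens: 25.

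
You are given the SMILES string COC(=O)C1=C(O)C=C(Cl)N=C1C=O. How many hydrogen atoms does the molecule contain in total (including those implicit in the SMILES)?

6

Walk through each heavy atom and fill implicit hydrogens from standard valence (C 4, N 3, O 2, S 2, halogen 1):
  atom 1: C, bond orders sum to 1 (valence 4) → 3 H
  atom 2: O, bond orders sum to 2 (valence 2) → 0 H
  atom 3: C, bond orders sum to 4 (valence 4) → 0 H
  atom 4: O, bond orders sum to 2 (valence 2) → 0 H
  atom 5: C, bond orders sum to 4 (valence 4) → 0 H
  atom 6: C, bond orders sum to 4 (valence 4) → 0 H
  atom 7: O, bond orders sum to 1 (valence 2) → 1 H
  atom 8: C, bond orders sum to 3 (valence 4) → 1 H
  atom 9: C, bond orders sum to 4 (valence 4) → 0 H
  atom 10: Cl (halogen, monovalent) → 0 H
  atom 11: N, bond orders sum to 3 (valence 3) → 0 H
  atom 12: C, bond orders sum to 4 (valence 4) → 0 H
  atom 13: C, bond orders sum to 3 (valence 4) → 1 H
  atom 14: O, bond orders sum to 2 (valence 2) → 0 H
Total hydrogens: 6.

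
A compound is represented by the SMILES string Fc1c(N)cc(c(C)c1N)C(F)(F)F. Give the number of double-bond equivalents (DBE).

Molecular formula: C8H8F4N2.
DoU = (2C + 2 + N − H − X) / 2, where X is the halogen count and O/S are ignored.
    = (2·8 + 2 + 2 − 8 − 4) / 2 = 8 / 2 = 4.

4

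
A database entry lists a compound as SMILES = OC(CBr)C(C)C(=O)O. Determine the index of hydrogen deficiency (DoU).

Molecular formula: C5H9BrO3.
DoU = (2C + 2 + N − H − X) / 2, where X is the halogen count and O/S are ignored.
    = (2·5 + 2 + 0 − 9 − 1) / 2 = 2 / 2 = 1.

1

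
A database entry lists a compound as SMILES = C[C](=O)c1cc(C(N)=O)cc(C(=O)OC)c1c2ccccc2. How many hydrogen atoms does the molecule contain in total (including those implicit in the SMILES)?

Walk through each heavy atom and fill implicit hydrogens from standard valence (C 4, N 3, O 2, S 2, halogen 1); for lowercase aromatic atoms, an aromatic c carries 1 H when it has two neighbours and 0 H with three, and aromatic n carries 0 H:
  atom 1: C, bond orders sum to 1 (valence 4) → 3 H
  atom 2: C with explicit H count 0
  atom 3: O, bond orders sum to 2 (valence 2) → 0 H
  atom 4: aromatic c, 3 neighbours → 0 H
  atom 5: aromatic c, 2 neighbours → 1 H
  atom 6: aromatic c, 3 neighbours → 0 H
  atom 7: C, bond orders sum to 4 (valence 4) → 0 H
  atom 8: N, bond orders sum to 1 (valence 3) → 2 H
  atom 9: O, bond orders sum to 2 (valence 2) → 0 H
  atom 10: aromatic c, 2 neighbours → 1 H
  atom 11: aromatic c, 3 neighbours → 0 H
  atom 12: C, bond orders sum to 4 (valence 4) → 0 H
  atom 13: O, bond orders sum to 2 (valence 2) → 0 H
  atom 14: O, bond orders sum to 2 (valence 2) → 0 H
  atom 15: C, bond orders sum to 1 (valence 4) → 3 H
  atom 16: aromatic c, 3 neighbours → 0 H
  atom 17: aromatic c, 3 neighbours → 0 H
  atom 18: aromatic c, 2 neighbours → 1 H
  atom 19: aromatic c, 2 neighbours → 1 H
  atom 20: aromatic c, 2 neighbours → 1 H
  atom 21: aromatic c, 2 neighbours → 1 H
  atom 22: aromatic c, 2 neighbours → 1 H
Total hydrogens: 15.

15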